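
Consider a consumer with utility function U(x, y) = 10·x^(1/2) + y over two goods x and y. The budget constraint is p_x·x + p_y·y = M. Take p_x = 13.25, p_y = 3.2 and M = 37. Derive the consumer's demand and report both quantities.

MU_x = 5/√x, MU_y = 1. Tangency: 5/√x = p_x/p_y.
Thus x* = (5·p_y/p_x)² — independent of M — with the rest of income spent on y.
Plugging in: x* = (5·3.2/13.25)² = 1.4582, y* = 5.5248.

x* = 1.4582, y* = 5.5248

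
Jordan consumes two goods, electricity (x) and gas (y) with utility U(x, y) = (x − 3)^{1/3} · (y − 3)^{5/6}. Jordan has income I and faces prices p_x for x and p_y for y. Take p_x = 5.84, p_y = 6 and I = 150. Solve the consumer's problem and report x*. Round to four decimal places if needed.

Discretionary income = 150 − 3·5.84 − 3·6 = 114.48; x* = 3 + 2/7·114.48/5.84 = 8.6008.

x* = 8.6008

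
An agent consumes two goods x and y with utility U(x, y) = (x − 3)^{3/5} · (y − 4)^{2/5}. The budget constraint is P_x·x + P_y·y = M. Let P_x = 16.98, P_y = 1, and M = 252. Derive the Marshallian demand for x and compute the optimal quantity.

Substituting into the budget: x* = 3 + 0.6·(M − 3·P_x − 4·P_y)/P_x, and y* = 4 + 0.4·(…)/P_y.
Discretionary income = 252 − 3·16.98 − 4·1 = 197.06; x* = 3 + 0.6·197.06/16.98 = 9.9633.

x* = 9.9633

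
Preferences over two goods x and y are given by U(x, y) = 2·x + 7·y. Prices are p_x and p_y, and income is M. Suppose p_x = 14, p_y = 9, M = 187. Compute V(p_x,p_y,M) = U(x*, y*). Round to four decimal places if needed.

V = 145.4444

Perfect substitutes: compare marginal utility per dollar. 2/p_x vs 7/p_y → 0.1429 vs 0.7778.
y gives more utility per dollar, so spend all income on y: y* = M/p_y, x* = 0.
Numerically: x* = 0, y* = 20.7778.
Utility at the optimum: U(0, 20.7778) = 145.4444.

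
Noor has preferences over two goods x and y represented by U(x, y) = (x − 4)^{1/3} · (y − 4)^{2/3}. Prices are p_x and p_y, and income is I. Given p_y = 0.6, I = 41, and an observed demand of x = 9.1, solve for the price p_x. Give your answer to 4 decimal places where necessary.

MRS = (1/2)·(y−4)/(x−4). Tangency with p_x/p_y gives y−4 = 2·(p_x/p_y)·(x−4).
Substituting into the budget: x* = 4 + 1/3·(I − 4·p_x − 4·p_y)/p_x, and y* = 4 + 2/3·(…)/p_y.
Set x* = 9.1 in the demand function and solve for p_x: p_x = 2.

p_x = 2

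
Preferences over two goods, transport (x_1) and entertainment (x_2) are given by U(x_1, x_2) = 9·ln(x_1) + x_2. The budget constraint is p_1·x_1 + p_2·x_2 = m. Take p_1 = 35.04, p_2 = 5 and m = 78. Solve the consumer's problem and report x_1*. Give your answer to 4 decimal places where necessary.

x_1* = 1.2842

MU_x_1 = 9/x_1, MU_x_2 = 1. Tangency: 9/x_1 = p_1/p_2.
So x_1*(p_1,p_2) = 9·p_2/p_1, independent of income; and x_2* = (m − 9·p_2)/p_2.
At the given prices: x_1* = 9·5/35.04 = 1.2842.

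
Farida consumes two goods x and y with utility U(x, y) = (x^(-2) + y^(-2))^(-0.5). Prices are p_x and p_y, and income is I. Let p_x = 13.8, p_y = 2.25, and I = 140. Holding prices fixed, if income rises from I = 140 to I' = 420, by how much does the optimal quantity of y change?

MU_x ∝ x^(-3), MU_y ∝ y^(-3), so MRS = (y/x)^(3) = p_x/p_y.
Solve for the ratio: y/x = [p_x/p_y]^(1/3).
Substitute y = (y/x)·x into the budget: x* = I/(p_x + p_y·(y/x)).
Numerically y/x = 1.830482, so x* = 140/(13.8 + 2.25·1.830482) = 7.8131 and y* = 1.830482·7.8131 = 14.3018.
At I' = 420: y* = 42.9053. Change: 42.9053 − 14.3018 = 28.6035.

Δy* = 28.6035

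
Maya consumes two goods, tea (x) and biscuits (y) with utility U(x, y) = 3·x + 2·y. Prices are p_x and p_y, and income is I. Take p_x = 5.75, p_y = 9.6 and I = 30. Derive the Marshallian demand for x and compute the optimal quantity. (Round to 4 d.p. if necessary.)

x* = 5.2174

Linear utility — the consumer picks whichever good has higher MU/price: 3/5.75 = 0.5217 vs 2/9.6 = 0.2083.
x gives more utility per dollar, so spend all income on x: x* = I/p_x, y* = 0.
Numerically: x* = 5.2174, y* = 0.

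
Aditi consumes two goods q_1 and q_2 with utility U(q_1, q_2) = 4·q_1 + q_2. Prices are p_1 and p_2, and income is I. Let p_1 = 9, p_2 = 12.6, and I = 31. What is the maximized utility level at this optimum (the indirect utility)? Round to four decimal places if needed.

Perfect substitutes: compare marginal utility per dollar. 4/p_1 vs 1/p_2 → 0.4444 vs 0.0794.
q_1 gives more utility per dollar, so spend all income on q_1: q_1* = I/p_1, q_2* = 0.
Numerically: q_1* = 3.4444, q_2* = 0.
Utility at the optimum: U(3.4444, 0) = 13.7778.

V = 13.7778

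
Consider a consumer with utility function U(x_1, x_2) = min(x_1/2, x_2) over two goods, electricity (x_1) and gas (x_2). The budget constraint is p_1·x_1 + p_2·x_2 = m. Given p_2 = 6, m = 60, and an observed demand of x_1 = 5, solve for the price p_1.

p_1 = 9

Leontief preferences: the optimum is at the kink where x_1/2 = x_2/1, i.e. x_2 = (1/2)·x_1.
Budget: p_1·x_1 + p_2·(1/2)·x_1 = m, so (2·p_1 + p_2)·x_1 = 2·m.
Demand: x_1*(p_1,p_2,m) = 2·m/(2·p_1 + p_2), x_2* = m/(2·p_1 + p_2).
Set x_1* = 5 in the demand function and solve for p_1: p_1 = 9.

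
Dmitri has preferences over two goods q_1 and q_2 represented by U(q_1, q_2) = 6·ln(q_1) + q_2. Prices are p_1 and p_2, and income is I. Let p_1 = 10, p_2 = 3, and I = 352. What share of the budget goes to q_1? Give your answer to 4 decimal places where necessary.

share on q_1 = 0.0511

Set MRS = p_1/p_2: (6/q_1)/1 = p_1/p_2.
So q_1*(p_1,p_2) = 6·p_2/p_1, independent of income; and q_2* = (I − 6·p_2)/p_2.
At the given prices: q_1* = 6·3/10 = 1.8, and q_2* = 111.3333.
Expenditure on q_1: 10·1.8 = 18; share = 0.0511.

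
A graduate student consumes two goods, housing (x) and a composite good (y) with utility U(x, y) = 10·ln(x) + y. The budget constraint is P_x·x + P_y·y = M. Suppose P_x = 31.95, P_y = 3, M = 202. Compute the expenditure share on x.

share on x = 0.1485

At the given prices: x* = 10·3/31.95 = 0.939, and y* = 57.3333.
Expenditure on x: 31.95·0.939 = 30; share = 0.1485.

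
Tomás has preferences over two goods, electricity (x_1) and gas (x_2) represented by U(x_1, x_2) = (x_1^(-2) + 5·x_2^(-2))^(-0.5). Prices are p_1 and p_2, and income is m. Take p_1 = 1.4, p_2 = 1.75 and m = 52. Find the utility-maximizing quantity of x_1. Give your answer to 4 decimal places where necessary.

x_1* = 12.4463

MU_x_1 ∝ x_1^(-3), MU_x_2 ∝ 5·x_2^(-3), so MRS = (1/5)·(x_2/x_1)^(3) = p_1/p_2.
Solve for the ratio: x_2/x_1 = [5·p_1/p_2]^(1/3).
Substitute x_2 = (x_2/x_1)·x_1 into the budget: x_1* = m/(p_1 + p_2·(x_2/x_1)).
Numerically x_2/x_1 = 1.587401, so x_1* = 52/(1.4 + 1.75·1.587401) = 12.4463.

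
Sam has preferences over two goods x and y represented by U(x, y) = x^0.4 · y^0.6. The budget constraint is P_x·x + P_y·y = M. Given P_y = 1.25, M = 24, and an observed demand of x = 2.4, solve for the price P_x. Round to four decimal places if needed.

P_x = 4

Tangency: MRS = (2/3)·y/x = P_x/P_y.
So 0.4·P_y·y = 0.6·P_x·x; combined with the budget, a share 0.4 of income goes to x.
Demand: x*(P_x,P_y,M) = 0.4·M/P_x and y* = 0.6·M/P_y.
Set x* = 2.4 in the demand function and solve for P_x: P_x = 4.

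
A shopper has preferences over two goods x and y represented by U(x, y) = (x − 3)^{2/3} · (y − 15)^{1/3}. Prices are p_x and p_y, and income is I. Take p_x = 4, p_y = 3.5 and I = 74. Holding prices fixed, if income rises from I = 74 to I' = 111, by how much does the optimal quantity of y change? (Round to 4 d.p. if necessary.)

MRS = 2·(y−15)/(x−3). Tangency with p_x/p_y gives y−15 = (1/2)·(p_x/p_y)·(x−3).
After buying the subsistence bundle (3, 15), a share 2/3 of the remaining income goes to x: x* = 3 + 2/3·(I − 3p_x − 15p_y)/p_x.
Discretionary income = 74 − 3·4 − 15·3.5 = 9.5; y* = 15 + 1/3·9.5/3.5 = 15.9048.
At I' = 111: y* = 19.4286. Change: 19.4286 − 15.9048 = 3.5238.

Δy* = 3.5238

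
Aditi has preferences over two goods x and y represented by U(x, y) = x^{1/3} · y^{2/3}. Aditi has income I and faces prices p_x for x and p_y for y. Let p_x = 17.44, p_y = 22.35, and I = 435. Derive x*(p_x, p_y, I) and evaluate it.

Demand: x*(p_x,p_y,I) = 1/3·I/p_x and y* = 2/3·I/p_y.
At p_x=17.44, p_y=22.35, I=435: x* = 1/3·435/17.44 = 8.3142.

x* = 8.3142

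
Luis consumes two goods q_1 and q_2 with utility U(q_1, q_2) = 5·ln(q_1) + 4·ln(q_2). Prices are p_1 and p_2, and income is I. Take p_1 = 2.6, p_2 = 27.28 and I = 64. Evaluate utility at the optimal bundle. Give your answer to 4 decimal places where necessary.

V = 13.2451

The MRS is (5/4)·q_2/q_1. Set MRS = p_1/p_2.
Rearranging, p_2·q_2 = (4/5)·p_1·q_1. Substituting into the budget gives p_1·q_1·(1 + (4/5)) = I.
Demand: q_1*(p_1,p_2,I) = 5/9·I/p_1 and q_2* = 4/9·I/p_2.
At p_1=2.6, p_2=27.28, I=64: q_1* = 5/9·64/2.6 = 13.6752, q_2* = 1.0427.
Utility at the optimum: U(13.6752, 1.0427) = 13.2451.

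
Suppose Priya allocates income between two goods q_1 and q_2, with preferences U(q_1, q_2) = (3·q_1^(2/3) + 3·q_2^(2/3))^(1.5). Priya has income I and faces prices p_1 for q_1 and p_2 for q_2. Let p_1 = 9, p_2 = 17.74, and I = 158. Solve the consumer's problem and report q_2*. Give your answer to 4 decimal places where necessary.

MRS = MU_q_1/MU_q_2 = (q_2/q_1)^(1/3). Set equal to p_1/p_2.
Hence q_2/q_1 = (p_1/p_2)^(1/(1/3)), i.e. raised to the 3 power.
Substitute q_2 = (q_2/q_1)·q_1 into the budget: q_1* = I/(p_1 + p_2·(q_2/q_1)).
Numerically q_2/q_1 = 0.130577, so q_1* = 158/(9 + 17.74·0.130577) = 13.962 and q_2* = 0.130577·13.962 = 1.8231.

q_2* = 1.8231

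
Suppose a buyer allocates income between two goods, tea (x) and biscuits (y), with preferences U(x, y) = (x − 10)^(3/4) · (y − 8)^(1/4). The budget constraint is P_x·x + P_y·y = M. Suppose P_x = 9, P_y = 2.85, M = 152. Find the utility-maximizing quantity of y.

y* = 11.4386

Discretionary income = 152 − 10·9 − 8·2.85 = 39.2; y* = 8 + 0.25·39.2/2.85 = 11.4386.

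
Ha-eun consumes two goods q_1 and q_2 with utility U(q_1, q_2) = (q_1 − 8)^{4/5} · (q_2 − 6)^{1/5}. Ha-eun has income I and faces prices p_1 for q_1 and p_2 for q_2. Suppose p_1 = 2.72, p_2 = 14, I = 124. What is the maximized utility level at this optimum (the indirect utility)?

V = 2.9297

This is Cobb-Douglas in (q_1−8, q_2−6): tangency gives 0.8·p_2·(q_2−6) = 0.2·p_1·(q_1−8).
After buying the subsistence bundle (8, 6), a share 0.8 of the remaining income goes to q_1: q_1* = 8 + 0.8·(I − 8p_1 − 6p_2)/p_1.
Discretionary income = 124 − 8·2.72 − 6·14 = 18.24; q_1* = 8 + 0.8·18.24/2.72 = 13.3647; q_2* = 6 + 0.2·18.24/14 = 6.2606.
Utility at the optimum: U(13.3647, 6.2606) = 2.9297.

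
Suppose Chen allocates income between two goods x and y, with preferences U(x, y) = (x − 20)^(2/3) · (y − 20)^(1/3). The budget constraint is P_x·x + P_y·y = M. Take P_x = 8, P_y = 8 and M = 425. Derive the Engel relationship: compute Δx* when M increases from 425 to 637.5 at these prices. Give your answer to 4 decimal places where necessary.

Discretionary income = 425 − 20·8 − 20·8 = 105; x* = 20 + 2/3·105/8 = 28.75.
At M' = 637.5: x* = 46.4583. Change: 46.4583 − 28.75 = 17.7083.

Δx* = 17.7083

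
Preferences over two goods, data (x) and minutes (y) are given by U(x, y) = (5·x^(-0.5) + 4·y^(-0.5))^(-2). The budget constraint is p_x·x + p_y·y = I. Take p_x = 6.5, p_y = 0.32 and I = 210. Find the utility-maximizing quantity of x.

x* = 24.5528

MRS = MU_x/MU_y = (5/4)·(y/x)^(1.5). Set equal to p_x/p_y.
Solve for the ratio: y/x = [(4/5)·p_x/p_y]^(2/3).
Substitute y = (y/x)·x into the budget: x* = I/(p_x + p_y·(y/x)).
Numerically y/x = 6.415575, so x* = 210/(6.5 + 0.32·6.415575) = 24.5528.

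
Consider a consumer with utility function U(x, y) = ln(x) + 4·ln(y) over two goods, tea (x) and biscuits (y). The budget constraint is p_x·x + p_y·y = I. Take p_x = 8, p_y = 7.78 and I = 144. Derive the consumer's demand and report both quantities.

x* = 3.6, y* = 14.8072

Tangency: MRS = (1/4)·y/x = p_x/p_y.
So p_y·y = 4·p_x·x; combined with the budget, a share 0.2 of income goes to x.
Demand: x*(p_x,p_y,I) = 0.2·I/p_x and y* = 0.8·I/p_y.
At p_x=8, p_y=7.78, I=144: x* = 0.2·144/8 = 3.6, y* = 14.8072.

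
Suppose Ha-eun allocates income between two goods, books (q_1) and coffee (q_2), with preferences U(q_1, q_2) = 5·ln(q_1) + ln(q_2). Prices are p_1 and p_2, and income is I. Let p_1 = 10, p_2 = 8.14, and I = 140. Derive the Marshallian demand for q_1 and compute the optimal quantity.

MU_q_1/MU_q_2 = (5·q_2)/(q_1); tangency sets this equal to p_1/p_2.
So 5·p_2·q_2 = p_1·q_1; combined with the budget, a share 5/6 of income goes to q_1.
Demand: q_1*(p_1,p_2,I) = 5/6·I/p_1 and q_2* = 1/6·I/p_2.
At p_1=10, p_2=8.14, I=140: q_1* = 5/6·140/10 = 11.6667.

q_1* = 11.6667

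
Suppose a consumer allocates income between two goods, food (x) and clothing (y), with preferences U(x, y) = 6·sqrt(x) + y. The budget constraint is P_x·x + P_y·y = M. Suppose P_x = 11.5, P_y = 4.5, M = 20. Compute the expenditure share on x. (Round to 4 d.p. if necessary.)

share on x = 0.7924

Utility is quasi-linear in y; the FOC for x is 3/√x = P_x/P_y.
Solve: √x = 3·P_y/P_x, so x*(P_x,P_y) = (3·P_y/P_x)², and y* = (M − P_x·x*)/P_y.
Plugging in: x* = (3·4.5/11.5)² = 1.3781, y* = 0.9227.
Expenditure on x: 11.5·1.3781 = 15.8478; share = 0.7924.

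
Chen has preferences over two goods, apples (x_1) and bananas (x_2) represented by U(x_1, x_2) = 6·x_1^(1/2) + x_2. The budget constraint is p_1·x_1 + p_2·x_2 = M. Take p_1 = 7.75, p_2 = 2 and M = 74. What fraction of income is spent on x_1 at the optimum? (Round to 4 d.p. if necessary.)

Set MRS = p_1/p_2: 3·x_1^(−1/2) = p_1/p_2.
Thus x_1* = (3·p_2/p_1)² — independent of M — with the rest of income spent on x_2.
Plugging in: x_1* = (3·2/7.75)² = 0.5994, x_2* = 34.6774.
Expenditure on x_1: 7.75·0.5994 = 4.6452; share = 0.0628.

share on x_1 = 0.0628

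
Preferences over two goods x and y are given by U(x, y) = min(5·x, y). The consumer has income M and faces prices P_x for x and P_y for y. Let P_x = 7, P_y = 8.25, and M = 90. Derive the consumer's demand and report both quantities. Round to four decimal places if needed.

With perfect complements, no substitution: consume in ratio x:y = 1:5.
Budget: P_x·x + P_y·5·x = M, so (P_x + 5·P_y)·x = M.
Demand: x*(P_x,P_y,M) = M/(P_x + 5·P_y), y* = 5·M/(P_x + 5·P_y).
Here 7 + 5·8.25 = 48.25, giving x* = 1.8653 and y* = 9.3264.

x* = 1.8653, y* = 9.3264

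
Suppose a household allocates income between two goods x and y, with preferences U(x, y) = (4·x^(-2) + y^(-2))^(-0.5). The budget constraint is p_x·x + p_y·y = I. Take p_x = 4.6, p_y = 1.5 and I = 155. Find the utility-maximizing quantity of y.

y* = 23.7512

MU_x ∝ 4·x^(-3), MU_y ∝ y^(-3), so MRS = 4·(y/x)^(3) = p_x/p_y.
Hence y/x = ((1/4)·p_x/p_y)^(1/(3)), i.e. raised to the 1/3 power.
With the ratio pinned down, the budget gives x* = I/(p_x + p_y·(y/x)) and y* = (y/x)·x*.
Numerically y/x = 0.915241, so x* = 155/(4.6 + 1.5·0.915241) = 25.9507 and y* = 0.915241·25.9507 = 23.7512.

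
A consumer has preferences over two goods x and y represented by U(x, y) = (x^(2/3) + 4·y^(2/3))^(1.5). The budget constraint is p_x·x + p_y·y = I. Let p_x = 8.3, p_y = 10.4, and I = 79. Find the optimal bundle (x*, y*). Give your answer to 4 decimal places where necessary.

x* = 0.2279, y* = 7.4143

MU_x ∝ x^(-1/3), MU_y ∝ 4·y^(-1/3), so MRS = (1/4)·(y/x)^(1/3) = p_x/p_y.
Hence y/x = (4·p_x/p_y)^(1/(1/3)), i.e. raised to the 3 power.
Substitute y = (y/x)·x into the budget: x* = I/(p_x + p_y·(y/x)).
Numerically y/x = 32.53226, so x* = 79/(8.3 + 10.4·32.53226) = 0.2279 and y* = 32.53226·0.2279 = 7.4143.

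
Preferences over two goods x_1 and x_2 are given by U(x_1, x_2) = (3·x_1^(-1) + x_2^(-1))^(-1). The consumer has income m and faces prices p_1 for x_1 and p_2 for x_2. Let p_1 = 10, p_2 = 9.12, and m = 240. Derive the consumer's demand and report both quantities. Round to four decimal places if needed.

x_1* = 15.4703, x_2* = 9.3528

With the ratio pinned down, the budget gives x_1* = m/(p_1 + p_2·(x_2/x_1)) and x_2* = (x_2/x_1)·x_1*.
Numerically x_2/x_1 = 0.604564, so x_1* = 240/(10 + 9.12·0.604564) = 15.4703 and x_2* = 0.604564·15.4703 = 9.3528.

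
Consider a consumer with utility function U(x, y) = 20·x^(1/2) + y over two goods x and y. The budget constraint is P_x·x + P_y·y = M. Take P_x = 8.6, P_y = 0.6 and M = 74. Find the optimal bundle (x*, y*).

MU_x = 10/√x, MU_y = 1. Tangency: 10/√x = P_x/P_y.
Thus x* = (10·P_y/P_x)² — independent of M — with the rest of income spent on y.
Plugging in: x* = (10·0.6/8.6)² = 0.4867, y* = 116.3566.

x* = 0.4867, y* = 116.3566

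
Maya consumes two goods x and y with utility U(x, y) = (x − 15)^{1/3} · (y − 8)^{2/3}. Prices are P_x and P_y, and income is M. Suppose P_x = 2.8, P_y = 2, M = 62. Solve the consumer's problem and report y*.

y* = 9.3333

MRS = (1/2)·(y−8)/(x−15). Tangency with P_x/P_y gives y−8 = 2·(P_x/P_y)·(x−15).
Substituting into the budget: x* = 15 + 1/3·(M − 15·P_x − 8·P_y)/P_x, and y* = 8 + 2/3·(…)/P_y.
Discretionary income = 62 − 15·2.8 − 8·2 = 4; y* = 8 + 2/3·4/2 = 9.3333.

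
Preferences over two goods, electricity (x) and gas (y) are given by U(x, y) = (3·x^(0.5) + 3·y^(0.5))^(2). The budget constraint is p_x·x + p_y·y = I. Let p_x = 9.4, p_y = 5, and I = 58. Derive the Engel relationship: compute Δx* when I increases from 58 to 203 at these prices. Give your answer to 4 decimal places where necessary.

Δx* = 5.3561

From the CES first-order condition, (y/x)^(0.5) = p_x/p_y.
Solve for the ratio: y/x = [p_x/p_y]^(2).
With the ratio pinned down, the budget gives x* = I/(p_x + p_y·(y/x)) and y* = (y/x)·x*.
Numerically y/x = 3.5344, so x* = 58/(9.4 + 5·3.5344) = 2.1424.
At I' = 203: x* = 7.4985. Change: 7.4985 − 2.1424 = 5.3561.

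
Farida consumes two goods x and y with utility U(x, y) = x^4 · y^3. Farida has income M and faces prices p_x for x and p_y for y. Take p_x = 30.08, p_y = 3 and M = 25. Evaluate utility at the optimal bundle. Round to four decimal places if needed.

V = 2.3175

MU_x/MU_y = (4·y)/(3·x); tangency sets this equal to p_x/p_y.
So 4·p_y·y = 3·p_x·x; combined with the budget, a share 4/7 of income goes to x.
Demand: x*(p_x,p_y,M) = 4/7·M/p_x and y* = 3/7·M/p_y.
At p_x=30.08, p_y=3, M=25: x* = 4/7·25/30.08 = 0.4749, y* = 3.5714.
Utility at the optimum: U(0.4749, 3.5714) = 2.3175.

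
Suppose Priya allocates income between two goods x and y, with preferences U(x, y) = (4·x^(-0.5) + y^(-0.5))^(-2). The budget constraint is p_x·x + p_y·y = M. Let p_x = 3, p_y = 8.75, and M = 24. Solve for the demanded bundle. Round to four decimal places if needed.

From the CES first-order condition, 4·(y/x)^(1.5) = p_x/p_y.
Solve for the ratio: y/x = [(1/4)·p_x/p_y]^(2/3).
Substitute y = (y/x)·x into the budget: x* = M/(p_x + p_y·(y/x)).
Numerically y/x = 0.194403, so x* = 24/(3 + 8.75·0.194403) = 5.1053 and y* = 0.194403·5.1053 = 0.9925.

x* = 5.1053, y* = 0.9925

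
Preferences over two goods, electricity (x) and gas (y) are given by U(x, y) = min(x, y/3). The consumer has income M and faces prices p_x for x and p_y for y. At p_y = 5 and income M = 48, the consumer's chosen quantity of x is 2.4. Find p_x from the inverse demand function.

With perfect complements, no substitution: consume in ratio x:y = 1:3.
Budget: p_x·x + p_y·3·x = M, so (p_x + 3·p_y)·x = M.
Demand: x*(p_x,p_y,M) = M/(p_x + 3·p_y), y* = 3·M/(p_x + 3·p_y).
Set x* = 2.4 in the demand function and solve for p_x: p_x = 5.

p_x = 5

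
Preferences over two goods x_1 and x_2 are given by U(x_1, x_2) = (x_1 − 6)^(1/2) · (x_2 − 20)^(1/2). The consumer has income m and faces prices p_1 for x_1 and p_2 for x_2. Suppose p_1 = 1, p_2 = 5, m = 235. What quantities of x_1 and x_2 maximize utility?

x_1* = 70.5, x_2* = 32.9

Let x_1' = x_1−6, x_2' = x_2−20. MRS = x_2'/x_1' = p_1/p_2.
Substituting into the budget: x_1* = 6 + 0.5·(m − 6·p_1 − 20·p_2)/p_1, and x_2* = 20 + 0.5·(…)/p_2.
Discretionary income = 235 − 6·1 − 20·5 = 129; x_1* = 6 + 0.5·129/1 = 70.5; x_2* = 20 + 0.5·129/5 = 32.9.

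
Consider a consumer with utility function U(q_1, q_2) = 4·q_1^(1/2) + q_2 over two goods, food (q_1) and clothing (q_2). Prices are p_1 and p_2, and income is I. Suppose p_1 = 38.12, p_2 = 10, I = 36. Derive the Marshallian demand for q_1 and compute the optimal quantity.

Set MRS = p_1/p_2: 2·q_1^(−1/2) = p_1/p_2.
Thus q_1* = (2·p_2/p_1)² — independent of I — with the rest of income spent on q_2.
Plugging in: q_1* = (2·10/38.12)² = 0.2753.

q_1* = 0.2753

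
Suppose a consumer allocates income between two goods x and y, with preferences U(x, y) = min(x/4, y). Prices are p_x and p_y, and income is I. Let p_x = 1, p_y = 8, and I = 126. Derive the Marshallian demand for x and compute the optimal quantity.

Leontief preferences: the optimum is at the kink where x/4 = y/1, i.e. y = (1/4)·x.
Budget: p_x·x + p_y·(1/4)·x = I, so (4·p_x + p_y)·x = 4·I.
Demand: x*(p_x,p_y,I) = 4·I/(4·p_x + p_y), y* = I/(4·p_x + p_y).
Here 4·1 + 8 = 12, giving x* = 42.

x* = 42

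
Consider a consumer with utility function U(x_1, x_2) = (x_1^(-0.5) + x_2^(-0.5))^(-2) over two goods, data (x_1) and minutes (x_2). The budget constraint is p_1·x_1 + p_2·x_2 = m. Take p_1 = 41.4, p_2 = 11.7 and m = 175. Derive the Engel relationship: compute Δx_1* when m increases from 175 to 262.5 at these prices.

MRS = MU_x_1/MU_x_2 = (x_2/x_1)^(1.5). Set equal to p_1/p_2.
Hence x_2/x_1 = (p_1/p_2)^(1/(1.5)), i.e. raised to the 2/3 power.
Substitute x_2 = (x_2/x_1)·x_1 into the budget: x_1* = m/(p_1 + p_2·(x_2/x_1)).
Numerically x_2/x_1 = 2.322075, so x_1* = 175/(41.4 + 11.7·2.322075) = 2.5522.
At m' = 262.5: x_1* = 3.8283. Change: 3.8283 − 2.5522 = 1.2761.

Δx_1* = 1.2761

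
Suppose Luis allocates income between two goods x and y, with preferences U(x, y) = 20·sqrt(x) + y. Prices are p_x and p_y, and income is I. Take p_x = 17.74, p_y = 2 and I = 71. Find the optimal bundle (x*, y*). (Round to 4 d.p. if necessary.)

x* = 1.271, y* = 24.226

Set MRS = p_x/p_y: 10·x^(−1/2) = p_x/p_y.
Solve: √x = 10·p_y/p_x, so x*(p_x,p_y) = (10·p_y/p_x)², and y* = (I − p_x·x*)/p_y.
Plugging in: x* = (10·2/17.74)² = 1.271, y* = 24.226.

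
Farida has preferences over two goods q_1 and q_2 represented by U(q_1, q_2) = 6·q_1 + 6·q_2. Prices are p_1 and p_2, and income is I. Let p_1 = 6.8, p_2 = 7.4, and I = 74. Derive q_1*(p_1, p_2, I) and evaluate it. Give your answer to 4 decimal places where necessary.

Perfect substitutes: compare marginal utility per dollar. 6/p_1 vs 6/p_2 → 0.8824 vs 0.8108.
q_1 gives more utility per dollar, so spend all income on q_1: q_1* = I/p_1, q_2* = 0.
Numerically: q_1* = 10.8824, q_2* = 0.

q_1* = 10.8824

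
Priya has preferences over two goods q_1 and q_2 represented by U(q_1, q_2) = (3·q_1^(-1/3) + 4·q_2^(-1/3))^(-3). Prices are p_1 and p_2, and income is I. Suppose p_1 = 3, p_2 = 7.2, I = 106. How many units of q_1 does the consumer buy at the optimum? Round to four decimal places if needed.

q_1* = 13.8868

Numerically q_2/q_1 = 0.643496, so q_1* = 106/(3 + 7.2·0.643496) = 13.8868.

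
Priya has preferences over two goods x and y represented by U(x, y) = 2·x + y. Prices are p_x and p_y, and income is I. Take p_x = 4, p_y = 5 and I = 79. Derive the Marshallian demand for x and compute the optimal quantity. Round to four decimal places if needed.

Linear utility — the consumer picks whichever good has higher MU/price: 2/4 = 0.5 vs 1/5 = 0.2.
x gives more utility per dollar, so spend all income on x: x* = I/p_x, y* = 0.
Numerically: x* = 19.75, y* = 0.

x* = 19.75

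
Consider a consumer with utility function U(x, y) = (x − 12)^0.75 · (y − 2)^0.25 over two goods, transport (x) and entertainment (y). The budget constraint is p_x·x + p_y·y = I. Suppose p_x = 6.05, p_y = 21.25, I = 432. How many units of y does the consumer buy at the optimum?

y* = 5.7282

This is Cobb-Douglas in (x−12, y−2): tangency gives 0.75·p_y·(y−2) = 0.25·p_x·(x−12).
Substituting into the budget: x* = 12 + 0.75·(I − 12·p_x − 2·p_y)/p_x, and y* = 2 + 0.25·(…)/p_y.
Discretionary income = 432 − 12·6.05 − 2·21.25 = 316.9; y* = 2 + 0.25·316.9/21.25 = 5.7282.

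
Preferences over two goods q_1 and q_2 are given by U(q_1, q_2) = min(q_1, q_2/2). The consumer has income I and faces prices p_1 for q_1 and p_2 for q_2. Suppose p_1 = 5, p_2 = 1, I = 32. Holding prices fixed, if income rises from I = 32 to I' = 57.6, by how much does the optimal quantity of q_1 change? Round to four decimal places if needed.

With perfect complements, no substitution: consume in ratio q_1:q_2 = 1:2.
Budget: p_1·q_1 + p_2·2·q_1 = I, so (p_1 + 2·p_2)·q_1 = I.
Demand: q_1*(p_1,p_2,I) = I/(p_1 + 2·p_2), q_2* = 2·I/(p_1 + 2·p_2).
Here 5 + 2·1 = 7, giving q_1* = 4.5714.
At I' = 57.6: q_1* = 8.2286. Change: 8.2286 − 4.5714 = 3.6571.

Δq_1* = 3.6571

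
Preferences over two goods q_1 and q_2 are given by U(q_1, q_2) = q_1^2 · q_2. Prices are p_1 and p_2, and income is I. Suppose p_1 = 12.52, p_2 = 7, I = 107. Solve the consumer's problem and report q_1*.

MU_q_1/MU_q_2 = (2·q_2)/(q_1); tangency sets this equal to p_1/p_2.
Rearranging, p_2·q_2 = (1/2)·p_1·q_1. Substituting into the budget gives p_1·q_1·(1 + (1/2)) = I.
Demand: q_1*(p_1,p_2,I) = 2/3·I/p_1 and q_2* = 1/3·I/p_2.
At p_1=12.52, p_2=7, I=107: q_1* = 2/3·107/12.52 = 5.6976.

q_1* = 5.6976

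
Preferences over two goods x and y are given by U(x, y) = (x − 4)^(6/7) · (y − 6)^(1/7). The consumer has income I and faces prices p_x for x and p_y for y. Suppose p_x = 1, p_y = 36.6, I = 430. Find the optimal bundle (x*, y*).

x* = 180.9143, y* = 6.8056

This is Cobb-Douglas in (x−4, y−6): tangency gives 6/7·p_y·(y−6) = 1/7·p_x·(x−4).
After buying the subsistence bundle (4, 6), a share 6/7 of the remaining income goes to x: x* = 4 + 6/7·(I − 4p_x − 6p_y)/p_x.
Discretionary income = 430 − 4·1 − 6·36.6 = 206.4; x* = 4 + 6/7·206.4/1 = 180.9143; y* = 6 + 1/7·206.4/36.6 = 6.8056.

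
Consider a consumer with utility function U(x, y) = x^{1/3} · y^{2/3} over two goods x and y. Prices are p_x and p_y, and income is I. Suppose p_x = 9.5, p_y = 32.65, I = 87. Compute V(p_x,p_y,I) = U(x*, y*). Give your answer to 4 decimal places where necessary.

V = 2.1278

The MRS is (1/2)·y/x. Set MRS = p_x/p_y.
So 1/3·p_y·y = 2/3·p_x·x; combined with the budget, a share 1/3 of income goes to x.
Demand: x*(p_x,p_y,I) = 1/3·I/p_x and y* = 2/3·I/p_y.
At p_x=9.5, p_y=32.65, I=87: x* = 1/3·87/9.5 = 3.0526, y* = 1.7764.
Utility at the optimum: U(3.0526, 1.7764) = 2.1278.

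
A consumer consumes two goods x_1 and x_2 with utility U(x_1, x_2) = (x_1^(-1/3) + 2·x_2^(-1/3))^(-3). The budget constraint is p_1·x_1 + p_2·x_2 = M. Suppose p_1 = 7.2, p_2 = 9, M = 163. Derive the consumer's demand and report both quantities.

x_1* = 8.1485, x_2* = 11.5923

With the ratio pinned down, the budget gives x_1* = M/(p_1 + p_2·(x_2/x_1)) and x_2* = (x_2/x_1)·x_1*.
Numerically x_2/x_1 = 1.422624, so x_1* = 163/(7.2 + 9·1.422624) = 8.1485 and x_2* = 1.422624·8.1485 = 11.5923.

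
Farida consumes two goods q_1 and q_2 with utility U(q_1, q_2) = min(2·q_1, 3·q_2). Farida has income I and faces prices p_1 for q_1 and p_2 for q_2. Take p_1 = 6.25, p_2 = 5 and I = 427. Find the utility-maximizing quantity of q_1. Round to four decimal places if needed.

With perfect complements, no substitution: consume in ratio q_1:q_2 = 3:2.
Budget: p_1·q_1 + p_2·(2/3)·q_1 = I, so (3·p_1 + 2·p_2)·q_1 = 3·I.
Demand: q_1*(p_1,p_2,I) = 3·I/(3·p_1 + 2·p_2), q_2* = 2·I/(3·p_1 + 2·p_2).
Here 3·6.25 + 2·5 = 28.75, giving q_1* = 44.5565.

q_1* = 44.5565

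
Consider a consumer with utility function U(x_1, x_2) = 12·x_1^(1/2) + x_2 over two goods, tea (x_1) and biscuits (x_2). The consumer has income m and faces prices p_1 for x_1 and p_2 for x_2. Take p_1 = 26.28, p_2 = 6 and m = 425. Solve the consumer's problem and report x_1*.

Plugging in: x_1* = (6·6/26.28)² = 1.8765.

x_1* = 1.8765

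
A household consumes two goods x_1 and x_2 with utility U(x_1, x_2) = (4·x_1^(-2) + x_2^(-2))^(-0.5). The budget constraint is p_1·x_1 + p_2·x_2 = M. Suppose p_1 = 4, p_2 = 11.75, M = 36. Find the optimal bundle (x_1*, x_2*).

MU_x_1 ∝ 4·x_1^(-3), MU_x_2 ∝ x_2^(-3), so MRS = 4·(x_2/x_1)^(3) = p_1/p_2.
Solve for the ratio: x_2/x_1 = [(1/4)·p_1/p_2]^(1/3).
Substitute x_2 = (x_2/x_1)·x_1 into the budget: x_1* = M/(p_1 + p_2·(x_2/x_1)).
Numerically x_2/x_1 = 0.439866, so x_1* = 36/(4 + 11.75·0.439866) = 3.9265 and x_2* = 0.439866·3.9265 = 1.7271.

x_1* = 3.9265, x_2* = 1.7271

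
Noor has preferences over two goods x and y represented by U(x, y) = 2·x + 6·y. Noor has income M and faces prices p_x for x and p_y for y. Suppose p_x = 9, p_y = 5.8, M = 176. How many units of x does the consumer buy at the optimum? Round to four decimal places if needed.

x* = 0

Perfect substitutes: compare marginal utility per dollar. 2/p_x vs 6/p_y → 0.2222 vs 1.0345.
y gives more utility per dollar, so spend all income on y: y* = M/p_y, x* = 0.
Numerically: x* = 0, y* = 30.3448.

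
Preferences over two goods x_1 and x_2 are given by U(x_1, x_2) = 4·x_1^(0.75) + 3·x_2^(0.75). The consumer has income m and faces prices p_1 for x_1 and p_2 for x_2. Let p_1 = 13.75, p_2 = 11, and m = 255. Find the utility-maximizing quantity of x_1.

From the CES first-order condition, (4/3)·(x_2/x_1)^(0.25) = p_1/p_2.
Solve for the ratio: x_2/x_1 = [(3/4)·p_1/p_2]^(4).
With the ratio pinned down, the budget gives x_1* = m/(p_1 + p_2·(x_2/x_1)) and x_2* = (x_2/x_1)·x_1*.
Numerically x_2/x_1 = 0.772476, so x_1* = 255/(13.75 + 11·0.772476) = 11.4621.

x_1* = 11.4621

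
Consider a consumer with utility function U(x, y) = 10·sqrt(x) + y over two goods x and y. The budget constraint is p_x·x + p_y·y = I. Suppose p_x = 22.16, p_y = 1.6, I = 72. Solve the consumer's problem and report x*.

x* = 0.1303

Thus x* = (5·p_y/p_x)² — independent of I — with the rest of income spent on y.
Plugging in: x* = (5·1.6/22.16)² = 0.1303.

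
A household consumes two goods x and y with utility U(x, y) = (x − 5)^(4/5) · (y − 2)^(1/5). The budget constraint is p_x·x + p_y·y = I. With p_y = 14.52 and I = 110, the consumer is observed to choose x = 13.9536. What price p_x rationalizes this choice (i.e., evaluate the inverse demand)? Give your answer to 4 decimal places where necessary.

p_x = 5

Let x' = x−5, y' = y−2. MRS = 4·y'/x' = p_x/p_y.
After buying the subsistence bundle (5, 2), a share 0.8 of the remaining income goes to x: x* = 5 + 0.8·(I − 5p_x − 2p_y)/p_x.
Set x* = 13.9536 in the demand function and solve for p_x: p_x = 5.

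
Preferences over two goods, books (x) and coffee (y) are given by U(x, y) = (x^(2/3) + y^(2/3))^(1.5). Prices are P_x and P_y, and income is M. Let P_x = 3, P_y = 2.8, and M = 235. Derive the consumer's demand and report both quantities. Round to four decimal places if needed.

x* = 36.4687, y* = 44.8549

MU_x ∝ x^(-1/3), MU_y ∝ y^(-1/3), so MRS = (y/x)^(1/3) = P_x/P_y.
Hence y/x = (P_x/P_y)^(1/(1/3)), i.e. raised to the 3 power.
Substitute y = (y/x)·x into the budget: x* = M/(P_x + P_y·(y/x)).
Numerically y/x = 1.229956, so x* = 235/(3 + 2.8·1.229956) = 36.4687 and y* = 1.229956·36.4687 = 44.8549.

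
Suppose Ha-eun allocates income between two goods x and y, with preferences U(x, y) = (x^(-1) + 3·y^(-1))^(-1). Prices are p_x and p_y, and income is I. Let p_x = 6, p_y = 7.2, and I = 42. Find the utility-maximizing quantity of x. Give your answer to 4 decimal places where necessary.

x* = 2.416

MU_x ∝ x^(-2), MU_y ∝ 3·y^(-2), so MRS = (1/3)·(y/x)^(2) = p_x/p_y.
Hence y/x = (3·p_x/p_y)^(1/(2)), i.e. raised to the 0.5 power.
With the ratio pinned down, the budget gives x* = I/(p_x + p_y·(y/x)) and y* = (y/x)·x*.
Numerically y/x = 1.581139, so x* = 42/(6 + 7.2·1.581139) = 2.416.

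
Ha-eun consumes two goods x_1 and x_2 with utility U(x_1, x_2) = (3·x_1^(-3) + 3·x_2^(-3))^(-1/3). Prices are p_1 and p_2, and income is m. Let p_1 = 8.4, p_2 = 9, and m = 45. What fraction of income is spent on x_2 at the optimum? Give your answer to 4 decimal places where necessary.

From the CES first-order condition, (x_2/x_1)^(4) = p_1/p_2.
Solve for the ratio: x_2/x_1 = [p_1/p_2]^(0.25).
With the ratio pinned down, the budget gives x_1* = m/(p_1 + p_2·(x_2/x_1)) and x_2* = (x_2/x_1)·x_1*.
Numerically x_2/x_1 = 0.9829, so x_1* = 45/(8.4 + 9·0.9829) = 2.6093 and x_2* = 0.9829·2.6093 = 2.5647.
Expenditure on x_2: 9·2.5647 = 23.082; share = 0.5129.

share on x_2 = 0.5129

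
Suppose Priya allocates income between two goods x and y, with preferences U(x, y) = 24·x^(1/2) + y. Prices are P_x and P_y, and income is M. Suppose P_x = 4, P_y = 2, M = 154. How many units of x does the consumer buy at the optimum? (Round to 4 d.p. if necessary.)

x* = 36

Solve: √x = 12·P_y/P_x, so x*(P_x,P_y) = (12·P_y/P_x)², and y* = (M − P_x·x*)/P_y.
Plugging in: x* = (12·2/4)² = 36.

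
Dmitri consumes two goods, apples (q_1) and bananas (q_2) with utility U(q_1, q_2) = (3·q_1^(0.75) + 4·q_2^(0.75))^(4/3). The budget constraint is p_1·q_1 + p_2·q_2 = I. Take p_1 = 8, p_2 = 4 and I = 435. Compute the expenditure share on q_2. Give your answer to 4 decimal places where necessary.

MRS = MU_q_1/MU_q_2 = (3/4)·(q_2/q_1)^(0.25). Set equal to p_1/p_2.
Solve for the ratio: q_2/q_1 = [(4/3)·p_1/p_2]^(4).
Substitute q_2 = (q_2/q_1)·q_1 into the budget: q_1* = I/(p_1 + p_2·(q_2/q_1)).
Numerically q_2/q_1 = 50.567901, so q_1* = 435/(8 + 4·50.567901) = 2.0688 and q_2* = 50.567901·2.0688 = 104.6125.
Expenditure on q_2: 4·104.6125 = 418.45; share = 0.962.

share on q_2 = 0.962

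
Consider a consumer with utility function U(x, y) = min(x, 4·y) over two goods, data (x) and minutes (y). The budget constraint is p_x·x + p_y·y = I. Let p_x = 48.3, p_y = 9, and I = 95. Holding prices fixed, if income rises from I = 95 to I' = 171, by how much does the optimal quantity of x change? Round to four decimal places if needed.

With perfect complements, no substitution: consume in ratio x:y = 4:1.
Budget: p_x·x + p_y·(1/4)·x = I, so (4·p_x + p_y)·x = 4·I.
Demand: x*(p_x,p_y,I) = 4·I/(4·p_x + p_y), y* = I/(4·p_x + p_y).
Here 4·48.3 + 9 = 202.2, giving x* = 1.8793.
At I' = 171: x* = 3.3828. Change: 3.3828 − 1.8793 = 1.5035.

Δx* = 1.5035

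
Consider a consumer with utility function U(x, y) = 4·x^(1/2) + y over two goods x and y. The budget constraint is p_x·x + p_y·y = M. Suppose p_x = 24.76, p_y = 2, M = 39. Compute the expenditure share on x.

share on x = 0.0166

Utility is quasi-linear in y; the FOC for x is 2/√x = p_x/p_y.
Solve: √x = 2·p_y/p_x, so x*(p_x,p_y) = (2·p_y/p_x)², and y* = (M − p_x·x*)/p_y.
Plugging in: x* = (2·2/24.76)² = 0.0261, y* = 19.1769.
Expenditure on x: 24.76·0.0261 = 0.6462; share = 0.0166.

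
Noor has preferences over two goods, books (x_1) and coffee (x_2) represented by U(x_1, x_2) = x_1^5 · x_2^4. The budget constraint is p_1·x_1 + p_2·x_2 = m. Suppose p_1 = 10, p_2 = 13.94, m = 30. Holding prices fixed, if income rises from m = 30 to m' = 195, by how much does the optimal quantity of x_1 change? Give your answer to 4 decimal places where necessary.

Δx_1* = 9.1667

The MRS is (5/4)·x_2/x_1. Set MRS = p_1/p_2.
So 5·p_2·x_2 = 4·p_1·x_1; combined with the budget, a share 5/9 of income goes to x_1.
Demand: x_1*(p_1,p_2,m) = 5/9·m/p_1 and x_2* = 4/9·m/p_2.
At p_1=10, p_2=13.94, m=30: x_1* = 5/9·30/10 = 1.6667.
At m' = 195: x_1* = 10.8333. Change: 10.8333 − 1.6667 = 9.1667.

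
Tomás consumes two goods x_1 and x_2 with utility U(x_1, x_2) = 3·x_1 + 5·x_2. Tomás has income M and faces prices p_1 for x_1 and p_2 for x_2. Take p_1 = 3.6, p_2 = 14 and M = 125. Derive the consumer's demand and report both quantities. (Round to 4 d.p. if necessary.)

x_1* = 34.7222, x_2* = 0

Perfect substitutes: compare marginal utility per dollar. 3/p_1 vs 5/p_2 → 0.8333 vs 0.3571.
x_1 gives more utility per dollar, so spend all income on x_1: x_1* = M/p_1, x_2* = 0.
Numerically: x_1* = 34.7222, x_2* = 0.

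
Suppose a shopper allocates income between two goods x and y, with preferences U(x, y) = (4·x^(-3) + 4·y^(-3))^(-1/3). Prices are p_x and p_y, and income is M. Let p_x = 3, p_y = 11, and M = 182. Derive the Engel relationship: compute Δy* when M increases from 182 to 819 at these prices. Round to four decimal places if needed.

Δy* = 42.0425

Substitute y = (y/x)·x into the budget: x* = M/(p_x + p_y·(y/x)).
Numerically y/x = 0.722657, so x* = 182/(3 + 11·0.722657) = 16.6222 and y* = 0.722657·16.6222 = 12.0121.
At M' = 819: y* = 54.0546. Change: 54.0546 − 12.0121 = 42.0425.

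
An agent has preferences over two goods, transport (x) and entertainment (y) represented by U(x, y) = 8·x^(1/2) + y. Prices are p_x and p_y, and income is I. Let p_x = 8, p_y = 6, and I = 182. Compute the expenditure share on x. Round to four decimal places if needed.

MU_x = 4/√x, MU_y = 1. Tangency: 4/√x = p_x/p_y.
Solve: √x = 4·p_y/p_x, so x*(p_x,p_y) = (4·p_y/p_x)², and y* = (I − p_x·x*)/p_y.
Plugging in: x* = (4·6/8)² = 9, y* = 18.3333.
Expenditure on x: 8·9 = 72; share = 0.3956.

share on x = 0.3956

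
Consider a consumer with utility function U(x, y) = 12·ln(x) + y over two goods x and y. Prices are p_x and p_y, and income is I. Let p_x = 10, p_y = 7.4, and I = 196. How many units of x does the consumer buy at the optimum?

Set MRS = p_x/p_y: (12/x)/1 = p_x/p_y.
So x*(p_x,p_y) = 12·p_y/p_x, independent of income; and y* = (I − 12·p_y)/p_y.
At the given prices: x* = 12·7.4/10 = 8.88.

x* = 8.88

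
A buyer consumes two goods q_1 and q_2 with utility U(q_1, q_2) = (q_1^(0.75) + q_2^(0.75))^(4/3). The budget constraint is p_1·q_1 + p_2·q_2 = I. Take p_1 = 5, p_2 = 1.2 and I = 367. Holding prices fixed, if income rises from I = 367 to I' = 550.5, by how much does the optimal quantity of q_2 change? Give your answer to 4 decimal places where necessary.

With the ratio pinned down, the budget gives q_1* = I/(p_1 + p_2·(q_2/q_1)) and q_2* = (q_2/q_1)·q_1*.
Numerically q_2/q_1 = 301.408179, so q_1* = 367/(5 + 1.2·301.408179) = 1.0008 and q_2* = 301.408179·1.0008 = 301.6631.
At I' = 550.5: q_2* = 452.4947. Change: 452.4947 − 301.6631 = 150.8316.

Δq_2* = 150.8316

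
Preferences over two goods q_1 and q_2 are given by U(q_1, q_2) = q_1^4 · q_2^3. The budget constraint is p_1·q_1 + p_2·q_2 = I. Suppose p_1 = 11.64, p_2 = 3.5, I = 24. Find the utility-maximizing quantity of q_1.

Demand: q_1*(p_1,p_2,I) = 4/7·I/p_1 and q_2* = 3/7·I/p_2.
At p_1=11.64, p_2=3.5, I=24: q_1* = 4/7·24/11.64 = 1.1782.

q_1* = 1.1782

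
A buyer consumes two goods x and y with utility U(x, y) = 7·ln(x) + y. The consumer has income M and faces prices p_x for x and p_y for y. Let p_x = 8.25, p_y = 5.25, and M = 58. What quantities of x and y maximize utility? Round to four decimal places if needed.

MU_x = 7/x, MU_y = 1. Tangency: 7/x = p_x/p_y.
So x*(p_x,p_y) = 7·p_y/p_x, independent of income; and y* = (M − 7·p_y)/p_y.
At the given prices: x* = 7·5.25/8.25 = 4.4545, and y* = 4.0476.

x* = 4.4545, y* = 4.0476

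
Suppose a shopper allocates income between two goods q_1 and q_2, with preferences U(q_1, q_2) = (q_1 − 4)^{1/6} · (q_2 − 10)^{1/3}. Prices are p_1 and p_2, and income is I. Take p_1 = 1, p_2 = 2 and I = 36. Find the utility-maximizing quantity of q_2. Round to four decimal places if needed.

q_2* = 14

Let q_1' = q_1−4, q_2' = q_2−10. MRS = (1/2)·q_2'/q_1' = p_1/p_2.
After buying the subsistence bundle (4, 10), a share 1/3 of the remaining income goes to q_1: q_1* = 4 + 1/3·(I − 4p_1 − 10p_2)/p_1.
Discretionary income = 36 − 4·1 − 10·2 = 12; q_2* = 10 + 2/3·12/2 = 14.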